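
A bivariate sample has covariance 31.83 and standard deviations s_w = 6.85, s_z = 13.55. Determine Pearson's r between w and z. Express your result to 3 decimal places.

r = Cov(w,z) / (s_w · s_z) = 31.83 / (6.85 × 13.55)
  = 31.83 / 92.8175 ≈ 0.343

0.343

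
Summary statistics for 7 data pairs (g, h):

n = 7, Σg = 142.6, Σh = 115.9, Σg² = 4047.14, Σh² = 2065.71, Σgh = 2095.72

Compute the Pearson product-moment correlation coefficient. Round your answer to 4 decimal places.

r = (nΣgh − ΣgΣh) / √[(nΣg² − (Σg)²)(nΣh² − (Σh)²)]
Numerator: 7×2095.72 − 142.6×115.9 = -1857.3
Denominator: √[(28329.98 − 20334.76)(14459.97 − 13432.81)] = √[7995.22 × 1027.16] = 2865.7233
r = -1857.3 / 2865.7233 ≈ -0.6481

-0.6481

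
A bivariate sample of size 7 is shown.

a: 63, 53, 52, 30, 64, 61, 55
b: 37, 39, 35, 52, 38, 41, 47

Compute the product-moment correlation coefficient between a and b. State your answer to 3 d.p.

-0.731

n = 7, Σa = 378, Σb = 289, Σa² = 21224, Σb² = 12153, Σab = 15296
nΣab − ΣaΣb = 107072 − 109242 = -2170
nΣa² − (Σa)² = 148568 − 142884 = 5684; nΣb² − (Σb)² = 85071 − 83521 = 1550
r = -2170 / √(5684 × 1550) = -2170 / 2968.1981 ≈ -0.731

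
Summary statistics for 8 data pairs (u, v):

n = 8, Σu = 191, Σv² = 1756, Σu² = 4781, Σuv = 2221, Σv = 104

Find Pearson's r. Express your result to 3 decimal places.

-0.877

r = (nΣuv − ΣuΣv) / √[(nΣu² − (Σu)²)(nΣv² − (Σv)²)]
Numerator: 8×2221 − 191×104 = -2096
Denominator: √[(38248 − 36481)(14048 − 10816)] = √[1767 × 3232] = 2389.7581
r = -2096 / 2389.7581 ≈ -0.877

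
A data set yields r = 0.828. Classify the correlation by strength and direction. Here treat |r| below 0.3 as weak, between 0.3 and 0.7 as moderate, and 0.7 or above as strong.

strong positive

r = 0.828 > 0 so the relationship is positive.
|r| = 0.828, which falls in the strong range.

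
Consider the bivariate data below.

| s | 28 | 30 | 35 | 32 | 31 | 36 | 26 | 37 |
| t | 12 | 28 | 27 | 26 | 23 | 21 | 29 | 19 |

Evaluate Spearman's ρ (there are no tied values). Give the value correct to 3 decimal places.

Rank s: 2, 3, 6, 5, 4, 7, 1, 8
Rank t: 1, 7, 6, 5, 4, 3, 8, 2
d = rank(s) − rank(t): 1, -4, 0, 0, 0, 4, -7, 6; Σd² = 118
ρ = 1 − 6Σd² / [n(n²−1)] = 1 − 6×118 / (8×63) = 1 − 708/504 ≈ -0.405

-0.405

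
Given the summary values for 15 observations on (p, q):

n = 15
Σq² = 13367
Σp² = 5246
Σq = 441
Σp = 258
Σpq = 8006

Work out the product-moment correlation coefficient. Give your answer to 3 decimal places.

0.739

r = (nΣpq − ΣpΣq) / √[(nΣp² − (Σp)²)(nΣq² − (Σq)²)]
Numerator: 15×8006 − 258×441 = 6312
Denominator: √[(78690 − 66564)(200505 − 194481)] = √[12126 × 6024] = 8546.7552
r = 6312 / 8546.7552 ≈ 0.739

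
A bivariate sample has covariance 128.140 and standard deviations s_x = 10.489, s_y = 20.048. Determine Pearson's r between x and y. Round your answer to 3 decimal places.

r = Cov(x,y) / (s_x · s_y) = 128.140 / (10.489 × 20.048)
  = 128.140 / 210.2835 ≈ 0.609

0.609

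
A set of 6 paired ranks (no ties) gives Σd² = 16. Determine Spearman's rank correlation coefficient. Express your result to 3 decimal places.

ρ = 1 − 6Σd² / [n(n²−1)] = 1 − 6×16 / (6×35)
  = 1 − 96/210 = 1 − 0.4571 ≈ 0.543

0.543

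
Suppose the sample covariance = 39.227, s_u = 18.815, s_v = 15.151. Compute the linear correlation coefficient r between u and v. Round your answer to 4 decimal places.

0.1376

r = Cov(u,v) / (s_u · s_v) = 39.227 / (18.815 × 15.151)
  = 39.227 / 285.0661 ≈ 0.1376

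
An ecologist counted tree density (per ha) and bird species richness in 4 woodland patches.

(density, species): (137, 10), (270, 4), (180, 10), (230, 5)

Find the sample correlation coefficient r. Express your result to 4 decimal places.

n = 4, Σx = 817, Σy = 29, Σx² = 176969, Σy² = 241, Σxy = 5400
nΣxy − ΣxΣy = 21600 − 23693 = -2093
nΣx² − (Σx)² = 707876 − 667489 = 40387; nΣy² − (Σy)² = 964 − 841 = 123
r = -2093 / √(40387 × 123) = -2093 / 2228.8116 ≈ -0.9391

-0.9391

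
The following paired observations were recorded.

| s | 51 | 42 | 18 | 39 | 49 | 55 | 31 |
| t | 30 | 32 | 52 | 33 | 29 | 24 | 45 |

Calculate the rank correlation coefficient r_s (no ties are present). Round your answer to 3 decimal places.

-0.964

Rank s: 6, 4, 1, 3, 5, 7, 2
Rank t: 3, 4, 7, 5, 2, 1, 6
d = rank(s) − rank(t): 3, 0, -6, -2, 3, 6, -4; Σd² = 110
ρ = 1 − 6Σd² / [n(n²−1)] = 1 − 6×110 / (7×48) = 1 − 660/336 ≈ -0.964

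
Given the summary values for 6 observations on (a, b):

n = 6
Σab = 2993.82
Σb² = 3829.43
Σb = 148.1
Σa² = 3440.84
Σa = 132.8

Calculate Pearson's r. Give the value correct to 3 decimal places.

-0.962

r = (nΣab − ΣaΣb) / √[(nΣa² − (Σa)²)(nΣb² − (Σb)²)]
Numerator: 6×2993.82 − 132.8×148.1 = -1704.76
Denominator: √[(20645.04 − 17635.84)(22976.58 − 21933.61)] = √[3009.2 × 1042.97] = 1771.5827
r = -1704.76 / 1771.5827 ≈ -0.962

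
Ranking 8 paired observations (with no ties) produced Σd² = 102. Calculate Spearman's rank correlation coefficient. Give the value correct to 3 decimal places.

ρ = 1 − 6Σd² / [n(n²−1)] = 1 − 6×102 / (8×63)
  = 1 − 612/504 = 1 − 1.2143 ≈ -0.214

-0.214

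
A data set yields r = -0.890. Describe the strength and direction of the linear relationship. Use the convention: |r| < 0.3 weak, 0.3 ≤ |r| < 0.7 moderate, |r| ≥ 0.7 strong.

strong negative

r = -0.890 < 0 so the relationship is negative.
|r| = 0.890, which falls in the strong range.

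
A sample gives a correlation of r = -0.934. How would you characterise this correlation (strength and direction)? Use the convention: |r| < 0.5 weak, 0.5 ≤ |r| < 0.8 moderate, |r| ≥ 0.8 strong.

r = -0.934 < 0 so the relationship is negative.
|r| = 0.934, which falls in the strong range.

strong negative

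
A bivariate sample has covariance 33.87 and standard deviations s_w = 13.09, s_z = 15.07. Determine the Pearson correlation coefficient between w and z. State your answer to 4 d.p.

0.1717

r = Cov(w,z) / (s_w · s_z) = 33.87 / (13.09 × 15.07)
  = 33.87 / 197.2663 ≈ 0.1717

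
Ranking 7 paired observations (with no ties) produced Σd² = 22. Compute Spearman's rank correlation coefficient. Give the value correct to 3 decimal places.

0.607

ρ = 1 − 6Σd² / [n(n²−1)] = 1 − 6×22 / (7×48)
  = 1 − 132/336 = 1 − 0.3929 ≈ 0.607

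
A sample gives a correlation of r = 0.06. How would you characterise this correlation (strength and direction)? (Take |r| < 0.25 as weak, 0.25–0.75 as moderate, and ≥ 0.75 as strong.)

weak positive

r = 0.06 > 0 so the relationship is positive.
|r| = 0.06, which falls in the weak range.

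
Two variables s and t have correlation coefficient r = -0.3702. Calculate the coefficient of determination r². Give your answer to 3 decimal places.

r² = (-0.3702)² = 0.137

0.137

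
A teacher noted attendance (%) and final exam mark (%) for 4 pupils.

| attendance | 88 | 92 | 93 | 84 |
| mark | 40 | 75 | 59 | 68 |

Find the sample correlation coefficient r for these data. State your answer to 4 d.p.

0.1096

n = 4, Σx = 357, Σy = 242, Σx² = 31913, Σy² = 15330, Σxy = 21619
nΣxy − ΣxΣy = 86476 − 86394 = 82
nΣx² − (Σx)² = 127652 − 127449 = 203; nΣy² − (Σy)² = 61320 − 58564 = 2756
r = 82 / √(203 × 2756) = 82 / 747.9759 ≈ 0.1096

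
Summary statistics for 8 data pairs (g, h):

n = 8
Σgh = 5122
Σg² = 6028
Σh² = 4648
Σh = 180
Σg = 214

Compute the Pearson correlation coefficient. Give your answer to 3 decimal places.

r = (nΣgh − ΣgΣh) / √[(nΣg² − (Σg)²)(nΣh² − (Σh)²)]
Numerator: 8×5122 − 214×180 = 2456
Denominator: √[(48224 − 45796)(37184 − 32400)] = √[2428 × 4784] = 3408.1596
r = 2456 / 3408.1596 ≈ 0.721

0.721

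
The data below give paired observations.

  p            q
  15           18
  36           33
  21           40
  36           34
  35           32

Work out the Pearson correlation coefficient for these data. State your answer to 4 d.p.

n = 5, Σp = 143, Σq = 157, Σp² = 4483, Σq² = 5193, Σpq = 4642
nΣpq − ΣpΣq = 23210 − 22451 = 759
nΣp² − (Σp)² = 22415 − 20449 = 1966; nΣq² − (Σq)² = 25965 − 24649 = 1316
r = 759 / √(1966 × 1316) = 759 / 1608.4949 ≈ 0.4719

0.4719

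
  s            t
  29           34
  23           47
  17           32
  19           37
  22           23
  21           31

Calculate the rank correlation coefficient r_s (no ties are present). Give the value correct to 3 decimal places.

0.200

Rank s: 6, 5, 1, 2, 4, 3
Rank t: 4, 6, 3, 5, 1, 2
d = rank(s) − rank(t): 2, -1, -2, -3, 3, 1; Σd² = 28
ρ = 1 − 6Σd² / [n(n²−1)] = 1 − 6×28 / (6×35) = 1 − 168/210 ≈ 0.200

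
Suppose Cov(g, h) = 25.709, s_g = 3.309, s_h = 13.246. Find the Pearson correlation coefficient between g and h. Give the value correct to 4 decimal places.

r = Cov(g,h) / (s_g · s_h) = 25.709 / (3.309 × 13.246)
  = 25.709 / 43.8310 ≈ 0.5865

0.5865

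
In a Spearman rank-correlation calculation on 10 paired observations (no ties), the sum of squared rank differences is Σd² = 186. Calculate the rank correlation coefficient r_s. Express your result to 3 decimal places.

ρ = 1 − 6Σd² / [n(n²−1)] = 1 − 6×186 / (10×99)
  = 1 − 1116/990 = 1 − 1.1273 ≈ -0.127

-0.127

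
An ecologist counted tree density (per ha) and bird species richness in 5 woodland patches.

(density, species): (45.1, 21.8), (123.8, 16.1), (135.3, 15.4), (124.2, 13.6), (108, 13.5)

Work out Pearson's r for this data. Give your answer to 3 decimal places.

-0.854

n = 5, Σx = 536.4, Σy = 80.4, Σx² = 62756.18, Σy² = 1338.82, Σxy = 8207.1
nΣxy − ΣxΣy = 41035.5 − 43126.56 = -2091.06
nΣx² − (Σx)² = 313780.9 − 287724.96 = 26055.94; nΣy² − (Σy)² = 6694.1 − 6464.16 = 229.94
r = -2091.06 / √(26055.94 × 229.94) = -2091.06 / 2447.7138 ≈ -0.854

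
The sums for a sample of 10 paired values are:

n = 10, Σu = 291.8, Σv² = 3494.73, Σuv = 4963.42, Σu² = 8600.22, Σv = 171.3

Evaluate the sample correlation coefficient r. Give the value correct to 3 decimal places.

r = (nΣuv − ΣuΣv) / √[(nΣu² − (Σu)²)(nΣv² − (Σv)²)]
Numerator: 10×4963.42 − 291.8×171.3 = -351.14
Denominator: √[(86002.2 − 85147.24)(34947.3 − 29343.69)] = √[854.96 × 5603.61] = 2188.8039
r = -351.14 / 2188.8039 ≈ -0.160

-0.160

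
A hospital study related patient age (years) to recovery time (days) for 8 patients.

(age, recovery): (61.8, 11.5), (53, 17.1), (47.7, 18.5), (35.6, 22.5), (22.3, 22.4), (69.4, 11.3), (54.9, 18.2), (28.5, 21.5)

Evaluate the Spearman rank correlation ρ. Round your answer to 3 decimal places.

Rank age: 7, 5, 4, 3, 1, 8, 6, 2
Rank recovery: 2, 3, 5, 8, 7, 1, 4, 6
d = rank(age) − rank(recovery): 5, 2, -1, -5, -6, 7, 2, -4; Σd² = 160
ρ = 1 − 6Σd² / [n(n²−1)] = 1 − 6×160 / (8×63) = 1 − 960/504 ≈ -0.905

-0.905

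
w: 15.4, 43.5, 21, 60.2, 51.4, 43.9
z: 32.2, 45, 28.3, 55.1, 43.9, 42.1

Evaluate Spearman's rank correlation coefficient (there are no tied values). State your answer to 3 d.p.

0.771

Rank w: 1, 3, 2, 6, 5, 4
Rank z: 2, 5, 1, 6, 4, 3
d = rank(w) − rank(z): -1, -2, 1, 0, 1, 1; Σd² = 8
ρ = 1 − 6Σd² / [n(n²−1)] = 1 − 6×8 / (6×35) = 1 − 48/210 ≈ 0.771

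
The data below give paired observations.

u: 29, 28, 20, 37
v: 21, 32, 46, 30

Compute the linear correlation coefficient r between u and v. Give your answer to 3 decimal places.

n = 4, Σu = 114, Σv = 129, Σu² = 3394, Σv² = 4481, Σuv = 3535
nΣuv − ΣuΣv = 14140 − 14706 = -566
nΣu² − (Σu)² = 13576 − 12996 = 580; nΣv² − (Σv)² = 17924 − 16641 = 1283
r = -566 / √(580 × 1283) = -566 / 862.6355 ≈ -0.656

-0.656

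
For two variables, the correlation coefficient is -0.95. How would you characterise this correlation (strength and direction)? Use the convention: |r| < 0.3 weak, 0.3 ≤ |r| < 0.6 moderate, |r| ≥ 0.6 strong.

strong negative

r = -0.95 < 0 so the relationship is negative.
|r| = 0.95, which falls in the strong range.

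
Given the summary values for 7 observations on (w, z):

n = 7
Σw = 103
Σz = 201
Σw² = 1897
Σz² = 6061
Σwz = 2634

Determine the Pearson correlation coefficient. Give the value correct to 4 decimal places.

-0.9739

r = (nΣwz − ΣwΣz) / √[(nΣw² − (Σw)²)(nΣz² − (Σz)²)]
Numerator: 7×2634 − 103×201 = -2265
Denominator: √[(13279 − 10609)(42427 − 40401)] = √[2670 × 2026] = 2325.8160
r = -2265 / 2325.8160 ≈ -0.9739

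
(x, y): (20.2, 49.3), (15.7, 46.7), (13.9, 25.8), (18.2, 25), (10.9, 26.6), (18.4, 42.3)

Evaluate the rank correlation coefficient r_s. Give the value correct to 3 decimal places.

0.486

Rank x: 6, 3, 2, 4, 1, 5
Rank y: 6, 5, 2, 1, 3, 4
d = rank(x) − rank(y): 0, -2, 0, 3, -2, 1; Σd² = 18
ρ = 1 − 6Σd² / [n(n²−1)] = 1 − 6×18 / (6×35) = 1 − 108/210 ≈ 0.486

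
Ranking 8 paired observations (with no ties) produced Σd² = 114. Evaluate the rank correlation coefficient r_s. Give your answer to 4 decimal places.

ρ = 1 − 6Σd² / [n(n²−1)] = 1 − 6×114 / (8×63)
  = 1 − 684/504 = 1 − 1.35714 ≈ -0.3571

-0.3571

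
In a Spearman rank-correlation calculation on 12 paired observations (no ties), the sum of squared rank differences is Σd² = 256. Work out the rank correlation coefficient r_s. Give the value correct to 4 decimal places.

0.1049

ρ = 1 − 6Σd² / [n(n²−1)] = 1 − 6×256 / (12×143)
  = 1 − 1536/1716 = 1 − 0.89510 ≈ 0.1049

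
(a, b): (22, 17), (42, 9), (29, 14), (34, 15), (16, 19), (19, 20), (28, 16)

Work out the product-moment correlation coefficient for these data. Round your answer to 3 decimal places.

n = 7, Σa = 190, Σb = 110, Σa² = 5646, Σb² = 1808, Σab = 2800
nΣab − ΣaΣb = 19600 − 20900 = -1300
nΣa² − (Σa)² = 39522 − 36100 = 3422; nΣb² − (Σb)² = 12656 − 12100 = 556
r = -1300 / √(3422 × 556) = -1300 / 1379.3593 ≈ -0.942

-0.942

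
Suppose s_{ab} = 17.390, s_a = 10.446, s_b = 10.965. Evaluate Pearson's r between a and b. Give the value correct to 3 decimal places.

0.152

r = Cov(a,b) / (s_a · s_b) = 17.390 / (10.446 × 10.965)
  = 17.390 / 114.5404 ≈ 0.152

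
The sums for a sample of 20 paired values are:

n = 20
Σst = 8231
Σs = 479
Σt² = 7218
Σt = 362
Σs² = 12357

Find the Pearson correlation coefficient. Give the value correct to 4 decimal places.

r = (nΣst − ΣsΣt) / √[(nΣs² − (Σs)²)(nΣt² − (Σt)²)]
Numerator: 20×8231 − 479×362 = -8778
Denominator: √[(247140 − 229441)(144360 − 131044)] = √[17699 × 13316] = 15351.8691
r = -8778 / 15351.8691 ≈ -0.5718

-0.5718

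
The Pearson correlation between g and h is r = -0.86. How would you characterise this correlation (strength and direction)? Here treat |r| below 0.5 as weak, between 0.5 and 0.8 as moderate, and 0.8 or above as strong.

strong negative

r = -0.86 < 0 so the relationship is negative.
|r| = 0.86, which falls in the strong range.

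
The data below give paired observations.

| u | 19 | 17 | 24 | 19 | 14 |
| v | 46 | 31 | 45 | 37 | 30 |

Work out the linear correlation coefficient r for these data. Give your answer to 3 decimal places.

0.807

n = 5, Σu = 93, Σv = 189, Σu² = 1783, Σv² = 7371, Σuv = 3604
nΣuv − ΣuΣv = 18020 − 17577 = 443
nΣu² − (Σu)² = 8915 − 8649 = 266; nΣv² − (Σv)² = 36855 − 35721 = 1134
r = 443 / √(266 × 1134) = 443 / 549.2213 ≈ 0.807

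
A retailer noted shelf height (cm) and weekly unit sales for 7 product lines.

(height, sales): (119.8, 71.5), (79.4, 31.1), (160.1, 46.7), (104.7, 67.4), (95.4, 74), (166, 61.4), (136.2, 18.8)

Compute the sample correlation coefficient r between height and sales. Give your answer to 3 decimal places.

-0.065

n = 7, Σx = 861.6, Σy = 370.9, Σx² = 112458.1, Σy² = 22402.51, Σxy = 45381.05
nΣxy − ΣxΣy = 317667.35 − 319567.44 = -1900.09
nΣx² − (Σx)² = 787206.7 − 742354.56 = 44852.14; nΣy² − (Σy)² = 156817.57 − 137566.81 = 19250.76
r = -1900.09 / √(44852.14 × 19250.76) = -1900.09 / 29384.3118 ≈ -0.065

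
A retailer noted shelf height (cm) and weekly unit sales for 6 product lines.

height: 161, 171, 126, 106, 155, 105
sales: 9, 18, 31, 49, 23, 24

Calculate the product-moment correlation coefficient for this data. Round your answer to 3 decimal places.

-0.735

n = 6, Σx = 824, Σy = 154, Σx² = 117324, Σy² = 4872, Σxy = 19712
nΣxy − ΣxΣy = 118272 − 126896 = -8624
nΣx² − (Σx)² = 703944 − 678976 = 24968; nΣy² − (Σy)² = 29232 − 23716 = 5516
r = -8624 / √(24968 × 5516) = -8624 / 11735.5651 ≈ -0.735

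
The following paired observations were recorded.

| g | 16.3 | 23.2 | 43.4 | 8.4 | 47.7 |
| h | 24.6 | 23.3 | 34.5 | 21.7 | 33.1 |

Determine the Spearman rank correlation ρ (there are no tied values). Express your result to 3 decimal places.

Rank g: 2, 3, 4, 1, 5
Rank h: 3, 2, 5, 1, 4
d = rank(g) − rank(h): -1, 1, -1, 0, 1; Σd² = 4
ρ = 1 − 6Σd² / [n(n²−1)] = 1 − 6×4 / (5×24) = 1 − 24/120 ≈ 0.800

0.800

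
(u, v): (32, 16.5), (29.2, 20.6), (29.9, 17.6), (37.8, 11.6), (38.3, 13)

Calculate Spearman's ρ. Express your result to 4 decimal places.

-0.9000

Rank u: 3, 1, 2, 4, 5
Rank v: 3, 5, 4, 1, 2
d = rank(u) − rank(v): 0, -4, -2, 3, 3; Σd² = 38
ρ = 1 − 6Σd² / [n(n²−1)] = 1 − 6×38 / (5×24) = 1 − 228/120 ≈ -0.9000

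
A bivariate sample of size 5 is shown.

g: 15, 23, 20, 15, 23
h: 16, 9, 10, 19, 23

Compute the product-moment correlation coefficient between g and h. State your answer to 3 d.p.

n = 5, Σg = 96, Σh = 77, Σg² = 1908, Σh² = 1327, Σgh = 1461
nΣgh − ΣgΣh = 7305 − 7392 = -87
nΣg² − (Σg)² = 9540 − 9216 = 324; nΣh² − (Σh)² = 6635 − 5929 = 706
r = -87 / √(324 × 706) = -87 / 478.2719 ≈ -0.182

-0.182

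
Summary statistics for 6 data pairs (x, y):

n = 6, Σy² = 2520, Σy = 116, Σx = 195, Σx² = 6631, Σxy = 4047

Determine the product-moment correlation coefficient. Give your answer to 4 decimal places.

r = (nΣxy − ΣxΣy) / √[(nΣx² − (Σx)²)(nΣy² − (Σy)²)]
Numerator: 6×4047 − 195×116 = 1662
Denominator: √[(39786 − 38025)(15120 − 13456)] = √[1761 × 1664] = 1711.8131
r = 1662 / 1711.8131 ≈ 0.9709

0.9709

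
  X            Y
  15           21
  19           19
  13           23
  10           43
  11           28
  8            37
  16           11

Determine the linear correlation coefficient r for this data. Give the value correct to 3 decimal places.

n = 7, ΣX = 92, ΣY = 182, ΣX² = 1296, ΣY² = 5454, ΣXY = 2185
nΣXY − ΣXΣY = 15295 − 16744 = -1449
nΣX² − (ΣX)² = 9072 − 8464 = 608; nΣY² − (ΣY)² = 38178 − 33124 = 5054
r = -1449 / √(608 × 5054) = -1449 / 1752.9495 ≈ -0.827

-0.827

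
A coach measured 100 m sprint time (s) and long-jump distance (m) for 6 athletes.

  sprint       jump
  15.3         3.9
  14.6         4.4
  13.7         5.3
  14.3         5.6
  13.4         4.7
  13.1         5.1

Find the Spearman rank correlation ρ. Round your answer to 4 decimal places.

Rank sprint: 6, 5, 3, 4, 2, 1
Rank jump: 1, 2, 5, 6, 3, 4
d = rank(sprint) − rank(jump): 5, 3, -2, -2, -1, -3; Σd² = 52
ρ = 1 − 6Σd² / [n(n²−1)] = 1 − 6×52 / (6×35) = 1 − 312/210 ≈ -0.4857

-0.4857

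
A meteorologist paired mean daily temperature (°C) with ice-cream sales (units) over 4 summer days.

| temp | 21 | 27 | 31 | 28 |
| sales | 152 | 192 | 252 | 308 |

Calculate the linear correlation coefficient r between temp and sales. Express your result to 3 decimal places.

n = 4, Σx = 107, Σy = 904, Σx² = 2915, Σy² = 218336, Σxy = 24812
nΣxy − ΣxΣy = 99248 − 96728 = 2520
nΣx² − (Σx)² = 11660 − 11449 = 211; nΣy² − (Σy)² = 873344 − 817216 = 56128
r = 2520 / √(211 × 56128) = 2520 / 3441.3672 ≈ 0.732

0.732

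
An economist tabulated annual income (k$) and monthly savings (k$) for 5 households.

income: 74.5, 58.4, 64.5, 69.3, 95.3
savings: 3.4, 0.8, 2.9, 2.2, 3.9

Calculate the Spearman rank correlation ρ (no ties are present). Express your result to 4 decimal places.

Rank income: 4, 1, 2, 3, 5
Rank savings: 4, 1, 3, 2, 5
d = rank(income) − rank(savings): 0, 0, -1, 1, 0; Σd² = 2
ρ = 1 − 6Σd² / [n(n²−1)] = 1 − 6×2 / (5×24) = 1 − 12/120 ≈ 0.9000

0.9000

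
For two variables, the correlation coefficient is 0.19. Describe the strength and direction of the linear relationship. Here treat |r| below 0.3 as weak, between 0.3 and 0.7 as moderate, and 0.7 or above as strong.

r = 0.19 > 0 so the relationship is positive.
|r| = 0.19, which falls in the weak range.

weak positive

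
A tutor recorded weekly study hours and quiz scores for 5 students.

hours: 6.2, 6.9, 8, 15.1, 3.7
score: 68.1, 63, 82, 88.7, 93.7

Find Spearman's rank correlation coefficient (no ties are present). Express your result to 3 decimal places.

-0.100

Rank hours: 2, 3, 4, 5, 1
Rank score: 2, 1, 3, 4, 5
d = rank(hours) − rank(score): 0, 2, 1, 1, -4; Σd² = 22
ρ = 1 − 6Σd² / [n(n²−1)] = 1 − 6×22 / (5×24) = 1 − 132/120 ≈ -0.100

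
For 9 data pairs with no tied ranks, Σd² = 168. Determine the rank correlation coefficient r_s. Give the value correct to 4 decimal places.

-0.4000

ρ = 1 − 6Σd² / [n(n²−1)] = 1 − 6×168 / (9×80)
  = 1 − 1008/720 = 1 − 1.40000 ≈ -0.4000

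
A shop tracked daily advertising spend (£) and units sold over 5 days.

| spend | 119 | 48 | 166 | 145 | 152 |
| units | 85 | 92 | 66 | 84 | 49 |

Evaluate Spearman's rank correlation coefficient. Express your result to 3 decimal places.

Rank spend: 2, 1, 5, 3, 4
Rank units: 4, 5, 2, 3, 1
d = rank(spend) − rank(units): -2, -4, 3, 0, 3; Σd² = 38
ρ = 1 − 6Σd² / [n(n²−1)] = 1 − 6×38 / (5×24) = 1 − 228/120 ≈ -0.900

-0.900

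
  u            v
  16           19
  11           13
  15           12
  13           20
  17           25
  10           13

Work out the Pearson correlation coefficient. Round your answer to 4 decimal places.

n = 6, Σu = 82, Σv = 102, Σu² = 1160, Σv² = 1868, Σuv = 1442
nΣuv − ΣuΣv = 8652 − 8364 = 288
nΣu² − (Σu)² = 6960 − 6724 = 236; nΣv² − (Σv)² = 11208 − 10404 = 804
r = 288 / √(236 × 804) = 288 / 435.5961 ≈ 0.6612

0.6612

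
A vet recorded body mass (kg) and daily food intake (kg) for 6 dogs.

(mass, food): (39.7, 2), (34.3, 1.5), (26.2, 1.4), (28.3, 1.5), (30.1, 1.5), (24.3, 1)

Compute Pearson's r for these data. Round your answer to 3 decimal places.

n = 6, Σx = 182.9, Σy = 8.9, Σx² = 5736.41, Σy² = 13.71, Σxy = 279.43
nΣxy − ΣxΣy = 1676.58 − 1627.81 = 48.77
nΣx² − (Σx)² = 34418.46 − 33452.41 = 966.05; nΣy² − (Σy)² = 82.26 − 79.21 = 3.05
r = 48.77 / √(966.05 × 3.05) = 48.77 / 54.2812 ≈ 0.898

0.898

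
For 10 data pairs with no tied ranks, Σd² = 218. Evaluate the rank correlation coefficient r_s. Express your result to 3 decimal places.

-0.321

ρ = 1 − 6Σd² / [n(n²−1)] = 1 − 6×218 / (10×99)
  = 1 − 1308/990 = 1 − 1.3212 ≈ -0.321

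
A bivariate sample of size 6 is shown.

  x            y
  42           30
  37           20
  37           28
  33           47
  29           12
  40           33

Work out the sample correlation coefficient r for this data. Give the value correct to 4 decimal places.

0.2787

n = 6, Σx = 218, Σy = 170, Σx² = 8032, Σy² = 5526, Σxy = 6255
nΣxy − ΣxΣy = 37530 − 37060 = 470
nΣx² − (Σx)² = 48192 − 47524 = 668; nΣy² − (Σy)² = 33156 − 28900 = 4256
r = 470 / √(668 × 4256) = 470 / 1686.1222 ≈ 0.2787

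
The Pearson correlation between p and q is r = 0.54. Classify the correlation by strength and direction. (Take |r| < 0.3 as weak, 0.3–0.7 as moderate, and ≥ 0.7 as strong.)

moderate positive

r = 0.54 > 0 so the relationship is positive.
|r| = 0.54, which falls in the moderate range.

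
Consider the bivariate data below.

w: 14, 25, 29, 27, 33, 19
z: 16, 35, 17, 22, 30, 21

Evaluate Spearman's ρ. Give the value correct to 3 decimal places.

0.429

Rank w: 1, 3, 5, 4, 6, 2
Rank z: 1, 6, 2, 4, 5, 3
d = rank(w) − rank(z): 0, -3, 3, 0, 1, -1; Σd² = 20
ρ = 1 − 6Σd² / [n(n²−1)] = 1 − 6×20 / (6×35) = 1 − 120/210 ≈ 0.429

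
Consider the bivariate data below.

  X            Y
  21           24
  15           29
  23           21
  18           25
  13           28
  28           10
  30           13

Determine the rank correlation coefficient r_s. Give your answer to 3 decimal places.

-0.929

Rank X: 4, 2, 5, 3, 1, 6, 7
Rank Y: 4, 7, 3, 5, 6, 1, 2
d = rank(X) − rank(Y): 0, -5, 2, -2, -5, 5, 5; Σd² = 108
ρ = 1 − 6Σd² / [n(n²−1)] = 1 − 6×108 / (7×48) = 1 − 648/336 ≈ -0.929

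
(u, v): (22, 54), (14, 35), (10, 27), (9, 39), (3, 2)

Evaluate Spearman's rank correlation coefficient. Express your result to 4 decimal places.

0.7000

Rank u: 5, 4, 3, 2, 1
Rank v: 5, 3, 2, 4, 1
d = rank(u) − rank(v): 0, 1, 1, -2, 0; Σd² = 6
ρ = 1 − 6Σd² / [n(n²−1)] = 1 − 6×6 / (5×24) = 1 − 36/120 ≈ 0.7000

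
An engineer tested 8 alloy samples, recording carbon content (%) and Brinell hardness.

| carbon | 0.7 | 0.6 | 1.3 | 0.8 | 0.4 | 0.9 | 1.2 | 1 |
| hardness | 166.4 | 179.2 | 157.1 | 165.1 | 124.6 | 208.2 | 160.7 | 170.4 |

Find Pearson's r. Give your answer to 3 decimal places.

n = 8, Σx = 6.9, Σy = 1331.7, Σx² = 6.59, Σy² = 225473.07, Σxy = 1160.77
nΣxy − ΣxΣy = 9286.16 − 9188.73 = 97.43
nΣx² − (Σx)² = 52.72 − 47.61 = 5.11; nΣy² − (Σy)² = 1803784.56 − 1773424.89 = 30359.67
r = 97.43 / √(5.11 × 30359.67) = 97.43 / 393.8755 ≈ 0.247

0.247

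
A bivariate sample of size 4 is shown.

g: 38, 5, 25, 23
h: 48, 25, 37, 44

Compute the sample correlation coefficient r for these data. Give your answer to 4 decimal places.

0.9316

n = 4, Σg = 91, Σh = 154, Σg² = 2623, Σh² = 6234, Σgh = 3886
nΣgh − ΣgΣh = 15544 − 14014 = 1530
nΣg² − (Σg)² = 10492 − 8281 = 2211; nΣh² − (Σh)² = 24936 − 23716 = 1220
r = 1530 / √(2211 × 1220) = 1530 / 1642.3824 ≈ 0.9316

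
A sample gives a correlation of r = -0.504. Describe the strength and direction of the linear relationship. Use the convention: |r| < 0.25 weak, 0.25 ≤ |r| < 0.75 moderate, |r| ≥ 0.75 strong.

moderate negative

r = -0.504 < 0 so the relationship is negative.
|r| = 0.504, which falls in the moderate range.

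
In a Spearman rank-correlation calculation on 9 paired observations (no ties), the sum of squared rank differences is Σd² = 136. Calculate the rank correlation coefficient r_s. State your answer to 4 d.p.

ρ = 1 − 6Σd² / [n(n²−1)] = 1 − 6×136 / (9×80)
  = 1 − 816/720 = 1 − 1.13333 ≈ -0.1333

-0.1333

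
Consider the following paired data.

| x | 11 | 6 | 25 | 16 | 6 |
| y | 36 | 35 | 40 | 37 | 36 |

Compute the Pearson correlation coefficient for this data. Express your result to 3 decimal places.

n = 5, Σx = 64, Σy = 184, Σx² = 1074, Σy² = 6786, Σxy = 2414
nΣxy − ΣxΣy = 12070 − 11776 = 294
nΣx² − (Σx)² = 5370 − 4096 = 1274; nΣy² − (Σy)² = 33930 − 33856 = 74
r = 294 / √(1274 × 74) = 294 / 307.0440 ≈ 0.958

0.958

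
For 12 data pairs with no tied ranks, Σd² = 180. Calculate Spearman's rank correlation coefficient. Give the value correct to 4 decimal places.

ρ = 1 − 6Σd² / [n(n²−1)] = 1 − 6×180 / (12×143)
  = 1 − 1080/1716 = 1 − 0.62937 ≈ 0.3706

0.3706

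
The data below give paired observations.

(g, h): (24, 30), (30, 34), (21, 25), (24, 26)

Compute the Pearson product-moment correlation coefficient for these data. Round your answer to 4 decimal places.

0.9178

n = 4, Σg = 99, Σh = 115, Σg² = 2493, Σh² = 3357, Σgh = 2889
nΣgh − ΣgΣh = 11556 − 11385 = 171
nΣg² − (Σg)² = 9972 − 9801 = 171; nΣh² − (Σh)² = 13428 − 13225 = 203
r = 171 / √(171 × 203) = 171 / 186.3143 ≈ 0.9178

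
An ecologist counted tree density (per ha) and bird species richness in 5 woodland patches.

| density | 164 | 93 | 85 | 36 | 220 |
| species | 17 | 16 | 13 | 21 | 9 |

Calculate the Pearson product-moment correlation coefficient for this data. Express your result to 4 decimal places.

-0.7476

n = 5, Σx = 598, Σy = 76, Σx² = 92466, Σy² = 1236, Σxy = 8117
nΣxy − ΣxΣy = 40585 − 45448 = -4863
nΣx² − (Σx)² = 462330 − 357604 = 104726; nΣy² − (Σy)² = 6180 − 5776 = 404
r = -4863 / √(104726 × 404) = -4863 / 6504.5602 ≈ -0.7476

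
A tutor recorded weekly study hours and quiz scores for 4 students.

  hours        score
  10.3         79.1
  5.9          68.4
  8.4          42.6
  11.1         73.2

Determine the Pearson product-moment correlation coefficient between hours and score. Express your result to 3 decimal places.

n = 4, Σx = 35.7, Σy = 263.3, Σx² = 334.67, Σy² = 18108.37, Σxy = 2388.65
nΣxy − ΣxΣy = 9554.6 − 9399.81 = 154.79
nΣx² − (Σx)² = 1338.68 − 1274.49 = 64.19; nΣy² − (Σy)² = 72433.48 − 69326.89 = 3106.59
r = 154.79 / √(64.19 × 3106.59) = 154.79 / 446.5557 ≈ 0.347

0.347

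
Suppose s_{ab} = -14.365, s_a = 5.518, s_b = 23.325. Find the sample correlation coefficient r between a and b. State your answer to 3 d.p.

r = Cov(a,b) / (s_a · s_b) = -14.365 / (5.518 × 23.325)
  = -14.365 / 128.7073 ≈ -0.112

-0.112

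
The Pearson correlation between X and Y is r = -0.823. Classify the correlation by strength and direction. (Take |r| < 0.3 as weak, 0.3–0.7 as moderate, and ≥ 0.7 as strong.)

strong negative

r = -0.823 < 0 so the relationship is negative.
|r| = 0.823, which falls in the strong range.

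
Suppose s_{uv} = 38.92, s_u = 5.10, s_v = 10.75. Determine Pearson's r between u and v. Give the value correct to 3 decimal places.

0.710

r = Cov(u,v) / (s_u · s_v) = 38.92 / (5.10 × 10.75)
  = 38.92 / 54.8250 ≈ 0.710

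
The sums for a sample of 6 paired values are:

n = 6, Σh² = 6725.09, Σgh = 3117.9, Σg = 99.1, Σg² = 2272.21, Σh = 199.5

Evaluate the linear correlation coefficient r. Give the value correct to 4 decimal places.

r = (nΣgh − ΣgΣh) / √[(nΣg² − (Σg)²)(nΣh² − (Σh)²)]
Numerator: 6×3117.9 − 99.1×199.5 = -1063.05
Denominator: √[(13633.26 − 9820.81)(40350.54 − 39800.25)] = √[3812.45 × 550.29] = 1448.4313
r = -1063.05 / 1448.4313 ≈ -0.7339

-0.7339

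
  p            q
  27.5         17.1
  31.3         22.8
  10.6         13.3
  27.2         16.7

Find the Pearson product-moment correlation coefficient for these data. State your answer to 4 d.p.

0.8353

n = 4, Σp = 96.6, Σq = 69.9, Σp² = 2588.14, Σq² = 1268.03, Σpq = 1779.11
nΣpq − ΣpΣq = 7116.44 − 6752.34 = 364.1
nΣp² − (Σp)² = 10352.56 − 9331.56 = 1021; nΣq² − (Σq)² = 5072.12 − 4886.01 = 186.11
r = 364.1 / √(1021 × 186.11) = 364.1 / 435.9109 ≈ 0.8353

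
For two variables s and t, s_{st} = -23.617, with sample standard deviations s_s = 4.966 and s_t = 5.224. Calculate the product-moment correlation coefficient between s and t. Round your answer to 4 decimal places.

r = Cov(s,t) / (s_s · s_t) = -23.617 / (4.966 × 5.224)
  = -23.617 / 25.9424 ≈ -0.9104

-0.9104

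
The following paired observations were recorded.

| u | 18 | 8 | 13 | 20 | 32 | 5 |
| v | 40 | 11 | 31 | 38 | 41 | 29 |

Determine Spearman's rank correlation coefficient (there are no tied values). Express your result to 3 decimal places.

0.886

Rank u: 4, 2, 3, 5, 6, 1
Rank v: 5, 1, 3, 4, 6, 2
d = rank(u) − rank(v): -1, 1, 0, 1, 0, -1; Σd² = 4
ρ = 1 − 6Σd² / [n(n²−1)] = 1 − 6×4 / (6×35) = 1 − 24/210 ≈ 0.886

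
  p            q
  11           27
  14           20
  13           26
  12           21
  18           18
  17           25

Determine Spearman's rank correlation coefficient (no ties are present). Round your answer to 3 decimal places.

Rank p: 1, 4, 3, 2, 6, 5
Rank q: 6, 2, 5, 3, 1, 4
d = rank(p) − rank(q): -5, 2, -2, -1, 5, 1; Σd² = 60
ρ = 1 − 6Σd² / [n(n²−1)] = 1 − 6×60 / (6×35) = 1 − 360/210 ≈ -0.714

-0.714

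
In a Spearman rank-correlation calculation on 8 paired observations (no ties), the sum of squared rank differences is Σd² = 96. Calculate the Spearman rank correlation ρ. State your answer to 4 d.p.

-0.1429

ρ = 1 − 6Σd² / [n(n²−1)] = 1 − 6×96 / (8×63)
  = 1 − 576/504 = 1 − 1.14286 ≈ -0.1429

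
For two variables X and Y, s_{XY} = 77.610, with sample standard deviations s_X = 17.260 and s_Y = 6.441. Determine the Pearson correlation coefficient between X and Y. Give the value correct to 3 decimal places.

0.698

r = Cov(X,Y) / (s_X · s_Y) = 77.610 / (17.260 × 6.441)
  = 77.610 / 111.1717 ≈ 0.698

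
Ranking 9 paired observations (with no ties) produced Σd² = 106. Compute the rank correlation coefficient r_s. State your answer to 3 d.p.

ρ = 1 − 6Σd² / [n(n²−1)] = 1 − 6×106 / (9×80)
  = 1 − 636/720 = 1 − 0.8833 ≈ 0.117

0.117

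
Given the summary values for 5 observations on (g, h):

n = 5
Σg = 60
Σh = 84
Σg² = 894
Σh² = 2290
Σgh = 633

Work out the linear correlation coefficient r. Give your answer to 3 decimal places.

-0.959

r = (nΣgh − ΣgΣh) / √[(nΣg² − (Σg)²)(nΣh² − (Σh)²)]
Numerator: 5×633 − 60×84 = -1875
Denominator: √[(4470 − 3600)(11450 − 7056)] = √[870 × 4394] = 1955.1931
r = -1875 / 1955.1931 ≈ -0.959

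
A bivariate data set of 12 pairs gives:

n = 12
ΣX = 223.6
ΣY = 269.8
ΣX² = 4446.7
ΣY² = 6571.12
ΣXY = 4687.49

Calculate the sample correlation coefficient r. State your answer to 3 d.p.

r = (nΣXY − ΣXΣY) / √[(nΣX² − (ΣX)²)(nΣY² − (ΣY)²)]
Numerator: 12×4687.49 − 223.6×269.8 = -4077.4
Denominator: √[(53360.4 − 49996.96)(78853.44 − 72792.04)] = √[3363.44 × 6061.4] = 4515.2138
r = -4077.4 / 4515.2138 ≈ -0.903

-0.903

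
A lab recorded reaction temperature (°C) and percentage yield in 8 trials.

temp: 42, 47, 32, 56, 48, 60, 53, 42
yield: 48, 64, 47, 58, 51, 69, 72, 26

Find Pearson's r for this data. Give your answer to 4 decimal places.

n = 8, Σx = 380, Σy = 435, Σx² = 18610, Σy² = 25195, Σxy = 21272
nΣxy − ΣxΣy = 170176 − 165300 = 4876
nΣx² − (Σx)² = 148880 − 144400 = 4480; nΣy² − (Σy)² = 201560 − 189225 = 12335
r = 4876 / √(4480 × 12335) = 4876 / 7433.7608 ≈ 0.6559

0.6559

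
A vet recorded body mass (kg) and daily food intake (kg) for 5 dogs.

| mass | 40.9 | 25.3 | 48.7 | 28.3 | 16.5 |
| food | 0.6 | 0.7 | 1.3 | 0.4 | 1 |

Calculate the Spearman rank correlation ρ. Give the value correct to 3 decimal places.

Rank mass: 4, 2, 5, 3, 1
Rank food: 2, 3, 5, 1, 4
d = rank(mass) − rank(food): 2, -1, 0, 2, -3; Σd² = 18
ρ = 1 − 6Σd² / [n(n²−1)] = 1 − 6×18 / (5×24) = 1 − 108/120 ≈ 0.100

0.100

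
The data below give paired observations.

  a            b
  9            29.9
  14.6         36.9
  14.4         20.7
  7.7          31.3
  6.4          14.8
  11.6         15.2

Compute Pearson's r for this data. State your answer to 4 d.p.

0.2396

n = 6, Σa = 63.7, Σb = 148.8, Σa² = 736.33, Σb² = 4113.88, Σab = 1617.97
nΣab − ΣaΣb = 9707.82 − 9478.56 = 229.26
nΣa² − (Σa)² = 4417.98 − 4057.69 = 360.29; nΣb² − (Σb)² = 24683.28 − 22141.44 = 2541.84
r = 229.26 / √(360.29 × 2541.84) = 229.26 / 956.9742 ≈ 0.2396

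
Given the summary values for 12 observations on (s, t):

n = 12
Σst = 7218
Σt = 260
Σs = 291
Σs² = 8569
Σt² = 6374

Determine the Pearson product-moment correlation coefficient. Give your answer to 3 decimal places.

0.863

r = (nΣst − ΣsΣt) / √[(nΣs² − (Σs)²)(nΣt² − (Σt)²)]
Numerator: 12×7218 − 291×260 = 10956
Denominator: √[(102828 − 84681)(76488 − 67600)] = √[18147 × 8888] = 12700.0211
r = 10956 / 12700.0211 ≈ 0.863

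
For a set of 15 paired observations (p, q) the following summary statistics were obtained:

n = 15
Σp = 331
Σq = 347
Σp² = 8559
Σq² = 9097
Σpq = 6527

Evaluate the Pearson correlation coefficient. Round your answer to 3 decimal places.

-0.975

r = (nΣpq − ΣpΣq) / √[(nΣp² − (Σp)²)(nΣq² − (Σq)²)]
Numerator: 15×6527 − 331×347 = -16952
Denominator: √[(128385 − 109561)(136455 − 120409)] = √[18824 × 16046] = 17379.5830
r = -16952 / 17379.5830 ≈ -0.975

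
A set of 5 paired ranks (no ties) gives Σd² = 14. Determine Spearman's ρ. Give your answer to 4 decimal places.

ρ = 1 − 6Σd² / [n(n²−1)] = 1 − 6×14 / (5×24)
  = 1 − 84/120 = 1 − 0.70000 ≈ 0.3000

0.3000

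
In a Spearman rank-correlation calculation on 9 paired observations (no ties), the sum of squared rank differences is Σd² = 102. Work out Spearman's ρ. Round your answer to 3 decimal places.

0.150

ρ = 1 − 6Σd² / [n(n²−1)] = 1 − 6×102 / (9×80)
  = 1 − 612/720 = 1 − 0.8500 ≈ 0.150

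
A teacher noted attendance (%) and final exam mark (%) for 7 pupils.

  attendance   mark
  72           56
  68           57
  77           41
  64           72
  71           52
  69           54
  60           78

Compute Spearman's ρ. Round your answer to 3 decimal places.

Rank attendance: 6, 3, 7, 2, 5, 4, 1
Rank mark: 4, 5, 1, 6, 2, 3, 7
d = rank(attendance) − rank(mark): 2, -2, 6, -4, 3, 1, -6; Σd² = 106
ρ = 1 − 6Σd² / [n(n²−1)] = 1 − 6×106 / (7×48) = 1 − 636/336 ≈ -0.893

-0.893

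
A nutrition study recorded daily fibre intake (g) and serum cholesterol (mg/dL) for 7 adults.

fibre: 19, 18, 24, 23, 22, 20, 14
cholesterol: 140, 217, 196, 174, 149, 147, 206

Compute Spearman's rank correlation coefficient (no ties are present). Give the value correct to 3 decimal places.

-0.250

Rank fibre: 3, 2, 7, 6, 5, 4, 1
Rank cholesterol: 1, 7, 5, 4, 3, 2, 6
d = rank(fibre) − rank(cholesterol): 2, -5, 2, 2, 2, 2, -5; Σd² = 70
ρ = 1 − 6Σd² / [n(n²−1)] = 1 − 6×70 / (7×48) = 1 − 420/336 ≈ -0.250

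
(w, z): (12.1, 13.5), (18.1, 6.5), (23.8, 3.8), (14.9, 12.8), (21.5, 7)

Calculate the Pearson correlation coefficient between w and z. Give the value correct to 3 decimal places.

n = 5, Σw = 90.4, Σz = 43.6, Σw² = 1724.72, Σz² = 451.78, Σwz = 712.66
nΣwz − ΣwΣz = 3563.3 − 3941.44 = -378.14
nΣw² − (Σw)² = 8623.6 − 8172.16 = 451.44; nΣz² − (Σz)² = 2258.9 − 1900.96 = 357.94
r = -378.14 / √(451.44 × 357.94) = -378.14 / 401.9806 ≈ -0.941

-0.941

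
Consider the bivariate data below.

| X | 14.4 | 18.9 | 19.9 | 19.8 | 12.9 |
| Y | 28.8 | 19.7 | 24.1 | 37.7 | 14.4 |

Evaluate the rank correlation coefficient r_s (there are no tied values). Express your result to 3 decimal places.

0.500

Rank X: 2, 3, 5, 4, 1
Rank Y: 4, 2, 3, 5, 1
d = rank(X) − rank(Y): -2, 1, 2, -1, 0; Σd² = 10
ρ = 1 − 6Σd² / [n(n²−1)] = 1 − 6×10 / (5×24) = 1 − 60/120 ≈ 0.500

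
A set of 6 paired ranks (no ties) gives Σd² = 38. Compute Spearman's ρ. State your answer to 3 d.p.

-0.086

ρ = 1 − 6Σd² / [n(n²−1)] = 1 − 6×38 / (6×35)
  = 1 − 228/210 = 1 − 1.0857 ≈ -0.086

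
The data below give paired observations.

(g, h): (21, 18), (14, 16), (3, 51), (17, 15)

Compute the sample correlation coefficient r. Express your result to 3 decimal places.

n = 4, Σg = 55, Σh = 100, Σg² = 935, Σh² = 3406, Σgh = 1010
nΣgh − ΣgΣh = 4040 − 5500 = -1460
nΣg² − (Σg)² = 3740 − 3025 = 715; nΣh² − (Σh)² = 13624 − 10000 = 3624
r = -1460 / √(715 × 3624) = -1460 / 1609.7080 ≈ -0.907

-0.907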